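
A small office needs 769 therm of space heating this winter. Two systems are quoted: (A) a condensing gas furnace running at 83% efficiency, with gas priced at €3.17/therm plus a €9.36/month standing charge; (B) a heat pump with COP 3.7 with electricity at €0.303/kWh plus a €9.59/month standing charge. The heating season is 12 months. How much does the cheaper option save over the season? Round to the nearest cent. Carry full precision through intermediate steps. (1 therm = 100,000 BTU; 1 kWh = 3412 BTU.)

Heat load = 769 therm × 100,000 = 76,900,000 BTU
Gas: input = 76,900,000 / 0.83 = 92,650,602 BTU = 926.5 therm → 926.5 × €3.17 = €2,937.02; + 12 × €9.36 standing = €3,049.34
Heat pump: 76,900,000 BTU / 3412 = 22,540 kWh heat; / 3.7 = 6,091 kWh in → × €0.303 = €1,845.69; + 12 × €9.59 standing = €1,960.77
Difference = |€3,049.34 − €1,960.77| = €1,088.58

€1088.58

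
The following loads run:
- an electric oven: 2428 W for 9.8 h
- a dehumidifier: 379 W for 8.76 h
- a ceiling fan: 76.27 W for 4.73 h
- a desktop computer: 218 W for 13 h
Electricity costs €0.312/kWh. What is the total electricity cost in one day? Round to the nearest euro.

€9

electric oven: 2428 W × 9.8 h = 23,794 Wh = 23.79 kWh
dehumidifier: 379 W × 8.76 h = 3,320 Wh = 3.32 kWh
ceiling fan: 76.27 W × 4.73 h = 361 Wh = 0.3608 kWh
desktop computer: 218 W × 13 h = 2,834 Wh = 2.834 kWh
Total energy = 23.79 + 3.32 + 0.3608 + 2.834 = 30.31 kWh
Cost = 30.31 kWh × €0.312 = €9.46 ≈ €9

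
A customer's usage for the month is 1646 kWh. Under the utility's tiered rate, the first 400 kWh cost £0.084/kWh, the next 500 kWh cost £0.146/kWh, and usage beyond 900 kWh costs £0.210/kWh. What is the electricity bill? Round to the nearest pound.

First 400 kWh × £0.084 = £33.60
Next 500 kWh × £0.146 = £73.00
Remaining 746 kWh × £0.210 = £156.66
Total = £263.26 ≈ £263

£263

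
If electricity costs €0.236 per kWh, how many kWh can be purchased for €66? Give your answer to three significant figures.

280 kWh

€66 / €0.236 per kWh = 279.7 kWh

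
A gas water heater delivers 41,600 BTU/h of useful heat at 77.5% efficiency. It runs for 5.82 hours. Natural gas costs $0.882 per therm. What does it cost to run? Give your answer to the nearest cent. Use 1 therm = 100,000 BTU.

$2.76

Heat delivered = 41,600 BTU/h × 5.82 h = 242,112 BTU
Gas input = 242,112 / 0.775 = 312,403 BTU
= 312,403 / 100,000 = 3.124 therm
Cost = 3.124 × $0.882/therm = $2.76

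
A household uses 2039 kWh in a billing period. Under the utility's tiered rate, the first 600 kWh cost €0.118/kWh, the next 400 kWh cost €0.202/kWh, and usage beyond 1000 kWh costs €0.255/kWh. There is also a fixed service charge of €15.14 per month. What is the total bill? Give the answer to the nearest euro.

€432

First 600 kWh × €0.118 = €70.80
Next 400 kWh × €0.202 = €80.80
Remaining 1039 kWh × €0.255 = €264.94
Energy charge = €416.55; + service €15.14 = €431.69 ≈ €432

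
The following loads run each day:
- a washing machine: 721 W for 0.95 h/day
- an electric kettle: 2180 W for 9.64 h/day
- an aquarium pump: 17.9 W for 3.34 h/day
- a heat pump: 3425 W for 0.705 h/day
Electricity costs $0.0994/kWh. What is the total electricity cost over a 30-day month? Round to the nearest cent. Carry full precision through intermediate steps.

washing machine: 721 W × 0.95 h × 30 d = 20,548 Wh = 20.55 kWh
electric kettle: 2180 W × 9.64 h × 30 d = 630,456 Wh = 630.5 kWh
aquarium pump: 17.9 W × 3.34 h × 30 d = 1,794 Wh = 1.794 kWh
heat pump: 3425 W × 0.705 h × 30 d = 72,439 Wh = 72.44 kWh
Total energy = 20.55 + 630.5 + 1.794 + 72.44 = 725.2 kWh
Cost = 725.2 kWh × $0.0994 = $72.09

$72.09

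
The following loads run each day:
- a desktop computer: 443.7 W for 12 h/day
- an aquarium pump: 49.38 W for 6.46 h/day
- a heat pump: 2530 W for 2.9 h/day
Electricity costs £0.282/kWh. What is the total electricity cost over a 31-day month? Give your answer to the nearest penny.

£113.47

desktop computer: 443.7 W × 12 h × 31 d = 165,056 Wh = 165.1 kWh
aquarium pump: 49.38 W × 6.46 h × 31 d = 9,889 Wh = 9.889 kWh
heat pump: 2530 W × 2.9 h × 31 d = 227,447 Wh = 227.4 kWh
Total energy = 165.1 + 9.889 + 227.4 = 402.4 kWh
Cost = 402.4 kWh × £0.282 = £113.47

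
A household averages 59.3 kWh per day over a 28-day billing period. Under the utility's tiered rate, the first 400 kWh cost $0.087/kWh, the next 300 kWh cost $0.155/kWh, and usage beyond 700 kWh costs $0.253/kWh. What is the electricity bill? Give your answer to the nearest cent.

$324.28

Usage = 59.3 kWh/day × 28 days = 1660.4 kWh
First 400 kWh × $0.087 = $34.80
Next 300 kWh × $0.155 = $46.50
Remaining 960.4 kWh × $0.253 = $242.98
Total = $324.28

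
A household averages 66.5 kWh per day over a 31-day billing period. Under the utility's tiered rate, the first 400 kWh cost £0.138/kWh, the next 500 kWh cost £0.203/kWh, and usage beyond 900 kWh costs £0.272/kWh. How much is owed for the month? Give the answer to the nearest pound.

Usage = 66.5 kWh/day × 31 days = 2061.5 kWh
First 400 kWh × £0.138 = £55.20
Next 500 kWh × £0.203 = £101.50
Remaining 1161.5 kWh × £0.272 = £315.93
Total = £472.63 ≈ £473

£473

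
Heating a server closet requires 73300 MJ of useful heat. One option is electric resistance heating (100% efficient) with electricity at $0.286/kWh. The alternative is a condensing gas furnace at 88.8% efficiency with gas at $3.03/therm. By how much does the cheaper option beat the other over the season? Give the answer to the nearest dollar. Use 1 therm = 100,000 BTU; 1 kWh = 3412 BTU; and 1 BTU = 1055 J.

Heat load = 73300 MJ = 73,300,000,000 J / 1055 = 69,478,673 BTU
Gas: input = 69,478,673 / 0.888 = 78,241,749 BTU = 782.4 therm → 782.4 × $3.03 = $2,370.72
Electric: 69,478,673 BTU / 3412 = 20,360 kWh → × $0.286 = $5,823.83
Difference = |$2,370.72 − $5,823.83| = $3,453.10 ≈ $3453

$3453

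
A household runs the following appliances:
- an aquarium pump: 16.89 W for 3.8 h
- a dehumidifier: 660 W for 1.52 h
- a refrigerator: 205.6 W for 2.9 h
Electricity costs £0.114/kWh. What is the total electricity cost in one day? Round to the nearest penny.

£0.19

aquarium pump: 16.89 W × 3.8 h = 64 Wh = 0.06418 kWh
dehumidifier: 660 W × 1.52 h = 1,003 Wh = 1.003 kWh
refrigerator: 205.6 W × 2.9 h = 596 Wh = 0.5962 kWh
Total energy = 0.06418 + 1.003 + 0.5962 = 1.664 kWh
Cost = 1.664 kWh × £0.114 = £0.19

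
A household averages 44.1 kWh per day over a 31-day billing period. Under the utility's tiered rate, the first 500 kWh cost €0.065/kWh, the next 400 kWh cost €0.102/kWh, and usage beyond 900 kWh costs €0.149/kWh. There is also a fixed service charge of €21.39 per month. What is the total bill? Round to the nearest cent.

€164.29

Usage = 44.1 kWh/day × 31 days = 1367.1 kWh
First 500 kWh × €0.065 = €32.50
Next 400 kWh × €0.102 = €40.80
Remaining 467.1 kWh × €0.149 = €69.60
Energy charge = €142.90; + service €21.39 = €164.29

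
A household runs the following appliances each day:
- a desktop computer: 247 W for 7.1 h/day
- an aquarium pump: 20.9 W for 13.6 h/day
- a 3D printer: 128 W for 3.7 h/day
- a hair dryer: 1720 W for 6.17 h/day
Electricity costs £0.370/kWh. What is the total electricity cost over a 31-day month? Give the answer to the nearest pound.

desktop computer: 247 W × 7.1 h × 31 d = 54,365 Wh = 54.36 kWh
aquarium pump: 20.9 W × 13.6 h × 31 d = 8,811 Wh = 8.811 kWh
3D printer: 128 W × 3.7 h × 31 d = 14,682 Wh = 14.68 kWh
hair dryer: 1720 W × 6.17 h × 31 d = 328,984 Wh = 329 kWh
Total energy = 54.36 + 8.811 + 14.68 + 329 = 406.8 kWh
Cost = 406.8 kWh × £0.370 = £150.53 ≈ £151

£151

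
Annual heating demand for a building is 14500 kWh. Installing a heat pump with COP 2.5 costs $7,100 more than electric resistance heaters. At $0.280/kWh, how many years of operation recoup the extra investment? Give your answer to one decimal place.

2.9 years

Resistance: 14500 kWh × $0.280 = $4,060.00/yr
Heat pump: 14500 / 2.5 = 5800 kWh in → × $0.280 = $1,624.00/yr
Annual savings = $2,436.00
Payback = $7,100 / $2,436.00 = 2.91 years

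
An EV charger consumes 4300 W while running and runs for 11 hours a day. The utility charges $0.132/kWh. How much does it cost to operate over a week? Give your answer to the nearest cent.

Energy = 4300 W × 11 h/day × 7 days = 331,100 Wh = 331.1 kWh
Cost = 331.1 kWh × $0.132/kWh = $43.71

$43.71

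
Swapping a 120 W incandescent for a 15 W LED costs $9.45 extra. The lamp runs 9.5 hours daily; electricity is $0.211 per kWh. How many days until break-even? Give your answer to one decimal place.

Power saved = 120 − 15 = 105 W
Daily energy saved = 105 W × 9.5 h = 997.5 Wh = 0.9975 kWh
Daily savings = 0.9975 × $0.211 = $0.2105
Payback = $9.45 / $0.2105 per day = 44.9 days

44.9 days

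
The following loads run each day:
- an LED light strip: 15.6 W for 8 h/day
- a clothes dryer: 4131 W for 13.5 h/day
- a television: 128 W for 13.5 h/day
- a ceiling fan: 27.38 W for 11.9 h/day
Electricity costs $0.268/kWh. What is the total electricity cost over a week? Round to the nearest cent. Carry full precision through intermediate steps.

$108.71

LED light strip: 15.6 W × 8 h × 7 d = 874 Wh = 0.8736 kWh
clothes dryer: 4131 W × 13.5 h × 7 d = 390,380 Wh = 390.4 kWh
television: 128 W × 13.5 h × 7 d = 12,096 Wh = 12.1 kWh
ceiling fan: 27.38 W × 11.9 h × 7 d = 2,281 Wh = 2.281 kWh
Total energy = 0.8736 + 390.4 + 12.1 + 2.281 = 405.6 kWh
Cost = 405.6 kWh × $0.268 = $108.71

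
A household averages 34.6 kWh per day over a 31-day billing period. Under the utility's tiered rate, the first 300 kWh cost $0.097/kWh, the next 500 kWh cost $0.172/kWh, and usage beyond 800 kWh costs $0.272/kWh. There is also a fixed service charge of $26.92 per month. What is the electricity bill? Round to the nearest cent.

Usage = 34.6 kWh/day × 31 days = 1072.6 kWh
First 300 kWh × $0.097 = $29.10
Next 500 kWh × $0.172 = $86.00
Remaining 272.6 kWh × $0.272 = $74.15
Energy charge = $189.25; + service $26.92 = $216.17

$216.17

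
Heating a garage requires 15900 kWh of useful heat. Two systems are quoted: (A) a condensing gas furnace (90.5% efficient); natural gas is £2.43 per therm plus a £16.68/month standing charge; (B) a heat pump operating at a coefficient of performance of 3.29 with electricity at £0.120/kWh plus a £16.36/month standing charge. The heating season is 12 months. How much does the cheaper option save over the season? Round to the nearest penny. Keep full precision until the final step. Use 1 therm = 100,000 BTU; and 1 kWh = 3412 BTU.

£880.58

Heat load = 15900 kWh × 3412 = 54,250,800 BTU
Gas: input = 54,250,800 / 0.905 = 59,945,635 BTU = 599.5 therm → 599.5 × £2.43 = £1,456.68; + 12 × £16.68 standing = £1,656.84
Heat pump: 54,250,800 BTU / 3412 = 15,900 kWh heat; / 3.29 = 4,833 kWh in → × £0.120 = £579.94; + 12 × £16.36 standing = £776.26
Difference = |£1,656.84 − £776.26| = £880.58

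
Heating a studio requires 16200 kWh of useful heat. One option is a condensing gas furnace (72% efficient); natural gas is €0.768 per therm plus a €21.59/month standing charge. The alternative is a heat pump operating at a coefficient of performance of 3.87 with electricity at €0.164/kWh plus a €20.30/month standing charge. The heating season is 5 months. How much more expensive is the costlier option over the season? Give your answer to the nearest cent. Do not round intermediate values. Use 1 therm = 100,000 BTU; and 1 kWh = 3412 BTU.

€90.47

Heat load = 16200 kWh × 3412 = 55,274,400 BTU
Gas: input = 55,274,400 / 0.72 = 76,770,000 BTU = 767.7 therm → 767.7 × €0.768 = €589.59; + 5 × €21.59 standing = €697.54
Heat pump: 55,274,400 BTU / 3412 = 16,200 kWh heat; / 3.87 = 4,186 kWh in → × €0.164 = €686.51; + 5 × €20.30 standing = €788.01
Difference = |€697.54 − €788.01| = €90.47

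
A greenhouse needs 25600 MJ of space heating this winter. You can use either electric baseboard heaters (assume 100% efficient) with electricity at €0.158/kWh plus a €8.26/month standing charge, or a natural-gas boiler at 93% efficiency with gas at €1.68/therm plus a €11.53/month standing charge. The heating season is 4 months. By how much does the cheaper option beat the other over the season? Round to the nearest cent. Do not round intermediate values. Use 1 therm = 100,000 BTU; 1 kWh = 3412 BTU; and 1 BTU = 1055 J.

€672.24

Heat load = 25600 MJ = 25,600,000,000 J / 1055 = 24,265,403 BTU
Gas: input = 24,265,403 / 0.930 = 26,091,831 BTU = 260.9 therm → 260.9 × €1.68 = €438.34; + 4 × €11.53 standing = €484.46
Electric: 24,265,403 BTU / 3412 = 7,112 kWh → × €0.158 = €1,123.66; + 4 × €8.26 standing = €1,156.70
Difference = |€484.46 − €1,156.70| = €672.24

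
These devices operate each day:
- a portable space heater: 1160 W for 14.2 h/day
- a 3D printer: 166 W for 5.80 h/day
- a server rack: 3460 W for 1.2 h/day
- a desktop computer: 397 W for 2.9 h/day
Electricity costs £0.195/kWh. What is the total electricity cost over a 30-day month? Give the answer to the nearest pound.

portable space heater: 1160 W × 14.2 h × 30 d = 494,160 Wh = 494.2 kWh
3D printer: 166 W × 5.80 h × 30 d = 28,884 Wh = 28.88 kWh
server rack: 3460 W × 1.2 h × 30 d = 124,560 Wh = 124.6 kWh
desktop computer: 397 W × 2.9 h × 30 d = 34,539 Wh = 34.54 kWh
Total energy = 494.2 + 28.88 + 124.6 + 34.54 = 682.1 kWh
Cost = 682.1 kWh × £0.195 = £133.02 ≈ £133

£133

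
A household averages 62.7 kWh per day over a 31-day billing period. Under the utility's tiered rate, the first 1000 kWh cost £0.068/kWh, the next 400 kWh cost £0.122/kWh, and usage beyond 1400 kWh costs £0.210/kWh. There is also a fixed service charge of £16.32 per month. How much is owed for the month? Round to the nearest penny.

Usage = 62.7 kWh/day × 31 days = 1943.7 kWh
First 1000 kWh × £0.068 = £68.00
Next 400 kWh × £0.122 = £48.80
Remaining 543.7 kWh × £0.210 = £114.18
Energy charge = £230.98; + service £16.32 = £247.30

£247.30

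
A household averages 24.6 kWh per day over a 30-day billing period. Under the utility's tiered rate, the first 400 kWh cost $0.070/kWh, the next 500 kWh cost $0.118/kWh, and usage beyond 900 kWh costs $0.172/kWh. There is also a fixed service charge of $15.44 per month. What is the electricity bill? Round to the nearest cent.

$83.32

Usage = 24.6 kWh/day × 30 days = 738 kWh
First 400 kWh × $0.070 = $28.00
Next 338 kWh × $0.118 = $39.88
Remaining tier: 0 kWh (not reached)
Energy charge = $67.88; + service $15.44 = $83.32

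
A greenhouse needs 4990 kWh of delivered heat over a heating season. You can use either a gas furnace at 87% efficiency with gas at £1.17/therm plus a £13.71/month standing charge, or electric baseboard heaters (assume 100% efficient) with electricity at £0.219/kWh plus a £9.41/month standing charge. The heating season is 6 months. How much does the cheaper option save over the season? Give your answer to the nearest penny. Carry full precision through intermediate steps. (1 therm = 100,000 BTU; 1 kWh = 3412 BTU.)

Heat load = 4990 kWh × 3412 = 17,025,880 BTU
Gas: input = 17,025,880 / 0.870 = 19,569,977 BTU = 195.7 therm → 195.7 × £1.17 = £228.97; + 6 × £13.71 standing = £311.23
Electric: 17,025,880 BTU / 3412 = 4,990 kWh → × £0.219 = £1,092.81; + 6 × £9.41 standing = £1,149.27
Difference = |£311.23 − £1,149.27| = £838.04

£838.04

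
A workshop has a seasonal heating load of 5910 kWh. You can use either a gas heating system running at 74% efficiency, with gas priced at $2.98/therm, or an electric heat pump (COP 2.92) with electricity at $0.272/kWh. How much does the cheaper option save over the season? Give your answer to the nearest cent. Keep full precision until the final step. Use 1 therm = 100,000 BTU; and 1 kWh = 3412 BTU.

$261.53

Heat load = 5910 kWh × 3412 = 20,164,920 BTU
Gas: input = 20,164,920 / 0.74 = 27,249,892 BTU = 272.5 therm → 272.5 × $2.98 = $812.05
Heat pump: 20,164,920 BTU / 3412 = 5,910 kWh heat; / 2.92 = 2,024 kWh in → × $0.272 = $550.52
Difference = |$812.05 − $550.52| = $261.53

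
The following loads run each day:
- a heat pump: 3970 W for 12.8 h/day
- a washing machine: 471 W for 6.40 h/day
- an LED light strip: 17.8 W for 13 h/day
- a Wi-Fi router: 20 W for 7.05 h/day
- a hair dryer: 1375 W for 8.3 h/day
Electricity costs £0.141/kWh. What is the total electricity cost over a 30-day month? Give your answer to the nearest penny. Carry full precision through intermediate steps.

£277.55

heat pump: 3970 W × 12.8 h × 30 d = 1,524,480 Wh = 1,524 kWh
washing machine: 471 W × 6.40 h × 30 d = 90,432 Wh = 90.43 kWh
LED light strip: 17.8 W × 13 h × 30 d = 6,942 Wh = 6.942 kWh
Wi-Fi router: 20 W × 7.05 h × 30 d = 4,230 Wh = 4.23 kWh
hair dryer: 1375 W × 8.3 h × 30 d = 342,375 Wh = 342.4 kWh
Total energy = 1,524 + 90.43 + 6.942 + 4.23 + 342.4 = 1,968 kWh
Cost = 1,968 kWh × £0.141 = £277.55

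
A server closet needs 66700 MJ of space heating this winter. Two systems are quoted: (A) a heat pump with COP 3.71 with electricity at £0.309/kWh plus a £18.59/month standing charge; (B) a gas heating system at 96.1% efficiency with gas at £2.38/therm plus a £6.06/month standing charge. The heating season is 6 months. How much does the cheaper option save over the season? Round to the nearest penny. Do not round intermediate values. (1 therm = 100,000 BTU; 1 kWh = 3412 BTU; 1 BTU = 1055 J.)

Heat load = 66700 MJ = 66,700,000,000 J / 1055 = 63,222,749 BTU
Gas: input = 63,222,749 / 0.961 = 65,788,500 BTU = 657.9 therm → 657.9 × £2.38 = £1,565.77; + 6 × £6.06 standing = £1,602.13
Heat pump: 63,222,749 BTU / 3412 = 18,530 kWh heat; / 3.71 = 4,994 kWh in → × £0.309 = £1,543.29; + 6 × £18.59 standing = £1,654.83
Difference = |£1,602.13 − £1,654.83| = £52.71

£52.71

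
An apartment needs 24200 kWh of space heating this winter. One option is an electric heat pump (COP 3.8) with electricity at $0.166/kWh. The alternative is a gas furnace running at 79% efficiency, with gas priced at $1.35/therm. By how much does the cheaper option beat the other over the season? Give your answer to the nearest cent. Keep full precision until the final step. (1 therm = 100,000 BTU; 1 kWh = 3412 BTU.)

Heat load = 24200 kWh × 3412 = 82,570,400 BTU
Gas: input = 82,570,400 / 0.79 = 104,519,494 BTU = 1,045 therm → 1,045 × $1.35 = $1,411.01
Heat pump: 82,570,400 BTU / 3412 = 24,200 kWh heat; / 3.8 = 6,368 kWh in → × $0.166 = $1,057.16
Difference = |$1,411.01 − $1,057.16| = $353.86

$353.86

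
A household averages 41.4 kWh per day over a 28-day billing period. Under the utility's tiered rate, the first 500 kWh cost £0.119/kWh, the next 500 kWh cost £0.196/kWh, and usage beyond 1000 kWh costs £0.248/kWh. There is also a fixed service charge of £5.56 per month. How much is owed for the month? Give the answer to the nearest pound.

Usage = 41.4 kWh/day × 28 days = 1159.2 kWh
First 500 kWh × £0.119 = £59.50
Next 500 kWh × £0.196 = £98.00
Remaining 159.2 kWh × £0.248 = £39.48
Energy charge = £196.98; + service £5.56 = £202.54 ≈ £203

£203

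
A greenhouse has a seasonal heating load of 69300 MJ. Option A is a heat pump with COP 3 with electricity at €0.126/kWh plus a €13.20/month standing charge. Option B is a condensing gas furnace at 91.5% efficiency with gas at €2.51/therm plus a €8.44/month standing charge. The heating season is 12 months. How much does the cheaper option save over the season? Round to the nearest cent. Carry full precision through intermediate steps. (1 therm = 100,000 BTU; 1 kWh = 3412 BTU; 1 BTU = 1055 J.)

Heat load = 69300 MJ = 69,300,000,000 J / 1055 = 65,687,204 BTU
Gas: input = 65,687,204 / 0.915 = 71,789,294 BTU = 717.9 therm → 717.9 × €2.51 = €1,801.91; + 12 × €8.44 standing = €1,903.19
Heat pump: 65,687,204 BTU / 3412 = 19,250 kWh heat; / 3 = 6,417 kWh in → × €0.126 = €808.58; + 12 × €13.20 standing = €966.98
Difference = |€1,903.19 − €966.98| = €936.21

€936.21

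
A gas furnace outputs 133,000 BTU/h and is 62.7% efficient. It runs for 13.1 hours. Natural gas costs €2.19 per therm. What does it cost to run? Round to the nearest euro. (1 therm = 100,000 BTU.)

€61

Heat delivered = 133,000 BTU/h × 13.1 h = 1,742,300 BTU
Gas input = 1,742,300 / 0.627 = 2,778,788 BTU
= 2,778,788 / 100,000 = 27.79 therm
Cost = 27.79 × €2.19/therm = €60.86 ≈ €61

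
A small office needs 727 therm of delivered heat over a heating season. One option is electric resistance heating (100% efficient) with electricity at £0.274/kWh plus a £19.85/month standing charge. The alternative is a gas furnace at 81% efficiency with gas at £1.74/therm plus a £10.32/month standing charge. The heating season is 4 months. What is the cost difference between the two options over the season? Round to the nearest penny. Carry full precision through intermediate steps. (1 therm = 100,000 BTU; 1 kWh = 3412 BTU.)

£4314.58

Heat load = 727 therm × 100,000 = 72,700,000 BTU
Gas: input = 72,700,000 / 0.81 = 89,753,086 BTU = 897.5 therm → 897.5 × £1.74 = £1,561.70; + 4 × £10.32 standing = £1,602.98
Electric: 72,700,000 BTU / 3412 = 21,310 kWh → × £0.274 = £5,838.16; + 4 × £19.85 standing = £5,917.56
Difference = |£1,602.98 − £5,917.56| = £4,314.58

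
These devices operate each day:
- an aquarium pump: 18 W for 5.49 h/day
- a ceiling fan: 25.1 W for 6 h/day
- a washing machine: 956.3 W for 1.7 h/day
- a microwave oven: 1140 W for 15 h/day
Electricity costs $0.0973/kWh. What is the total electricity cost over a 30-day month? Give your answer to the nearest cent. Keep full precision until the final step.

aquarium pump: 18 W × 5.49 h × 30 d = 2,965 Wh = 2.965 kWh
ceiling fan: 25.1 W × 6 h × 30 d = 4,518 Wh = 4.518 kWh
washing machine: 956.3 W × 1.7 h × 30 d = 48,771 Wh = 48.77 kWh
microwave oven: 1140 W × 15 h × 30 d = 513,000 Wh = 513 kWh
Total energy = 2.965 + 4.518 + 48.77 + 513 = 569.3 kWh
Cost = 569.3 kWh × $0.0973 = $55.39

$55.39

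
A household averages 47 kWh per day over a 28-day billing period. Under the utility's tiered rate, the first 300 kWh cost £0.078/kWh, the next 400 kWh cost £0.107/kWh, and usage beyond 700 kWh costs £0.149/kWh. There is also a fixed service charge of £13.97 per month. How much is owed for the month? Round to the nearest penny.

Usage = 47 kWh/day × 28 days = 1316 kWh
First 300 kWh × £0.078 = £23.40
Next 400 kWh × £0.107 = £42.80
Remaining 616 kWh × £0.149 = £91.78
Energy charge = £157.98; + service £13.97 = £171.95

£171.95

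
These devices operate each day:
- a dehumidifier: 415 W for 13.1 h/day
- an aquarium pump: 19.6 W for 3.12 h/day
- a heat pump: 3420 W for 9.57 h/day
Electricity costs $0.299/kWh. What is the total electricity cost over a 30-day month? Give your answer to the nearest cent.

dehumidifier: 415 W × 13.1 h × 30 d = 163,095 Wh = 163.1 kWh
aquarium pump: 19.6 W × 3.12 h × 30 d = 1,835 Wh = 1.835 kWh
heat pump: 3420 W × 9.57 h × 30 d = 981,882 Wh = 981.9 kWh
Total energy = 163.1 + 1.835 + 981.9 = 1,147 kWh
Cost = 1,147 kWh × $0.299 = $342.90

$342.90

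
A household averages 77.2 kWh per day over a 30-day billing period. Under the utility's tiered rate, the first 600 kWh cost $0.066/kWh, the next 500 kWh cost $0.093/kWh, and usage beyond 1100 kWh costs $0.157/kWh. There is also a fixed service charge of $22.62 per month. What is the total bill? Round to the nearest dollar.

$300

Usage = 77.2 kWh/day × 30 days = 2316 kWh
First 600 kWh × $0.066 = $39.60
Next 500 kWh × $0.093 = $46.50
Remaining 1216 kWh × $0.157 = $190.91
Energy charge = $277.01; + service $22.62 = $299.63 ≈ $300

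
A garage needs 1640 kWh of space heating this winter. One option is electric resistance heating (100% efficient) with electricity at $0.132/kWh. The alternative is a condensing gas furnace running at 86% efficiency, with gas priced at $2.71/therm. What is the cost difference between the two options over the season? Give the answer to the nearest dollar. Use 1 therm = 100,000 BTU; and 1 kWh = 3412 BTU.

Heat load = 1640 kWh × 3412 = 5,595,680 BTU
Gas: input = 5,595,680 / 0.86 = 6,506,605 BTU = 65.07 therm → 65.07 × $2.71 = $176.33
Electric: 5,595,680 BTU / 3412 = 1,640 kWh → × $0.132 = $216.48
Difference = |$176.33 − $216.48| = $40.15 ≈ $40

$40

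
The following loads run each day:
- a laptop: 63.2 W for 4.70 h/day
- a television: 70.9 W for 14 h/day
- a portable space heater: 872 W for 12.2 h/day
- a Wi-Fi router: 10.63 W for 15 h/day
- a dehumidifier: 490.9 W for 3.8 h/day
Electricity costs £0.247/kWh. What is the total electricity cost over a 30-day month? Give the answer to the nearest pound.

laptop: 63.2 W × 4.70 h × 30 d = 8,911 Wh = 8.911 kWh
television: 70.9 W × 14 h × 30 d = 29,778 Wh = 29.78 kWh
portable space heater: 872 W × 12.2 h × 30 d = 319,152 Wh = 319.2 kWh
Wi-Fi router: 10.63 W × 15 h × 30 d = 4,784 Wh = 4.784 kWh
dehumidifier: 490.9 W × 3.8 h × 30 d = 55,963 Wh = 55.96 kWh
Total energy = 8.911 + 29.78 + 319.2 + 4.784 + 55.96 = 418.6 kWh
Cost = 418.6 kWh × £0.247 = £103.39 ≈ £103

£103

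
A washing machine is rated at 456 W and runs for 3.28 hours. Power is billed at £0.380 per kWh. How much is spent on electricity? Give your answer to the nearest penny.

£0.57

Energy = 456 W × 3.28 h = 1,496 Wh = 1.496 kWh
Cost = 1.496 kWh × £0.380/kWh = £0.57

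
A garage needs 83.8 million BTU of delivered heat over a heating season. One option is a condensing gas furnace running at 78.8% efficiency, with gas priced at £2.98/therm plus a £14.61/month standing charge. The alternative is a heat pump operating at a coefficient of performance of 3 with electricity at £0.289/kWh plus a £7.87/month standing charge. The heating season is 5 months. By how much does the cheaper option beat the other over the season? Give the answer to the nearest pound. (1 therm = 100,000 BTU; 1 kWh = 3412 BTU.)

Heat load = 83.8 × 10⁶ BTU = 83,800,000 BTU
Gas: input = 83,800,000 / 0.788 = 106,345,178 BTU = 1,063 therm → 1,063 × £2.98 = £3,169.09; + 5 × £14.61 standing = £3,242.14
Heat pump: 83,800,000 BTU / 3412 = 24,560 kWh heat; / 3 = 8,187 kWh in → × £0.289 = £2,365.98; + 5 × £7.87 standing = £2,405.33
Difference = |£3,242.14 − £2,405.33| = £836.80 ≈ £837

£837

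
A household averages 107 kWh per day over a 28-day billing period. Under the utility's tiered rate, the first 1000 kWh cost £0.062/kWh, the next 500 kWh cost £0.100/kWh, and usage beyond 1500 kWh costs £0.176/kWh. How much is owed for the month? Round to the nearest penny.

£375.30

Usage = 107 kWh/day × 28 days = 2996 kWh
First 1000 kWh × £0.062 = £62.00
Next 500 kWh × £0.100 = £50.00
Remaining 1496 kWh × £0.176 = £263.30
Total = £375.30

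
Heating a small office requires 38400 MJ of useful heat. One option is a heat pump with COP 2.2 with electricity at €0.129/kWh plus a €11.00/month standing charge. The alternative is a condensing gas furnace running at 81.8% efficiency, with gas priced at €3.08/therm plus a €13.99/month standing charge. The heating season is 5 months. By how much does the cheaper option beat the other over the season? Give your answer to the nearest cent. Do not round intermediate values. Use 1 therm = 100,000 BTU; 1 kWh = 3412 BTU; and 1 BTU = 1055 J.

Heat load = 38400 MJ = 38,400,000,000 J / 1055 = 36,398,104 BTU
Gas: input = 36,398,104 / 0.818 = 44,496,460 BTU = 445 therm → 445 × €3.08 = €1,370.49; + 5 × €13.99 standing = €1,440.44
Heat pump: 36,398,104 BTU / 3412 = 10,670 kWh heat; / 2.2 = 4,849 kWh in → × €0.129 = €625.51; + 5 × €11.00 standing = €680.51
Difference = |€1,440.44 − €680.51| = €759.93

€759.93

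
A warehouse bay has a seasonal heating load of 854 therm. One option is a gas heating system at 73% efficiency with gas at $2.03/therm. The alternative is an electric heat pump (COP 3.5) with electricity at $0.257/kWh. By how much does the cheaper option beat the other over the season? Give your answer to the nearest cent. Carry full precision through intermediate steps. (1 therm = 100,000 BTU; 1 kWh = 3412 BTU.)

$536.96

Heat load = 854 therm × 100,000 = 85,400,000 BTU
Gas: input = 85,400,000 / 0.73 = 116,986,301 BTU = 1,170 therm → 1,170 × $2.03 = $2,374.82
Heat pump: 85,400,000 BTU / 3412 = 25,030 kWh heat; / 3.5 = 7,151 kWh in → × $0.257 = $1,837.87
Difference = |$2,374.82 − $1,837.87| = $536.96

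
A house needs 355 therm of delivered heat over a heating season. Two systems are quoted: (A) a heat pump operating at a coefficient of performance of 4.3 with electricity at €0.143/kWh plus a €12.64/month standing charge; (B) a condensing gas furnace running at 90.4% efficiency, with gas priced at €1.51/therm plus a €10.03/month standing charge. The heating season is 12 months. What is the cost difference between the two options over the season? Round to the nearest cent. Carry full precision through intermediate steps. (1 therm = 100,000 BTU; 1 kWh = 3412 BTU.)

Heat load = 355 therm × 100,000 = 35,500,000 BTU
Gas: input = 35,500,000 / 0.904 = 39,269,912 BTU = 392.7 therm → 392.7 × €1.51 = €592.98; + 12 × €10.03 standing = €713.34
Heat pump: 35,500,000 BTU / 3412 = 10,400 kWh heat; / 4.3 = 2,420 kWh in → × €0.143 = €346.01; + 12 × €12.64 standing = €497.69
Difference = |€713.34 − €497.69| = €215.65

€215.65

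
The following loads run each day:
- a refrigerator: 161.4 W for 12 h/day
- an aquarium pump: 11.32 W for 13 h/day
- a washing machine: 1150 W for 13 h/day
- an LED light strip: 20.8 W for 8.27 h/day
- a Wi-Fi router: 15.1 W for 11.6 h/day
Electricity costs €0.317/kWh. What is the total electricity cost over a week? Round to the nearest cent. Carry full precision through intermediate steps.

refrigerator: 161.4 W × 12 h × 7 d = 13,558 Wh = 13.56 kWh
aquarium pump: 11.32 W × 13 h × 7 d = 1,030 Wh = 1.03 kWh
washing machine: 1150 W × 13 h × 7 d = 104,650 Wh = 104.7 kWh
LED light strip: 20.8 W × 8.27 h × 7 d = 1,204 Wh = 1.204 kWh
Wi-Fi router: 15.1 W × 11.6 h × 7 d = 1,226 Wh = 1.226 kWh
Total energy = 13.56 + 1.03 + 104.7 + 1.204 + 1.226 = 121.7 kWh
Cost = 121.7 kWh × €0.317 = €38.57

€38.57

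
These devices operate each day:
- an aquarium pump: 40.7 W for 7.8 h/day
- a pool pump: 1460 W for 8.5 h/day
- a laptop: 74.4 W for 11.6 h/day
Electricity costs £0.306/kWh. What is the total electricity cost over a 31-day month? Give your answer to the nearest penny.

£128.92

aquarium pump: 40.7 W × 7.8 h × 31 d = 9,841 Wh = 9.841 kWh
pool pump: 1460 W × 8.5 h × 31 d = 384,710 Wh = 384.7 kWh
laptop: 74.4 W × 11.6 h × 31 d = 26,754 Wh = 26.75 kWh
Total energy = 9.841 + 384.7 + 26.75 = 421.3 kWh
Cost = 421.3 kWh × £0.306 = £128.92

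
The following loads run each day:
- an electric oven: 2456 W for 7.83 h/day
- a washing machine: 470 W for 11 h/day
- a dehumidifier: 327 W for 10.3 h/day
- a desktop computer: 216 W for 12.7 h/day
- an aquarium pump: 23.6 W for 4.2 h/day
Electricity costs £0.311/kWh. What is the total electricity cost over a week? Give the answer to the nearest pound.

£67

electric oven: 2456 W × 7.83 h × 7 d = 134,613 Wh = 134.6 kWh
washing machine: 470 W × 11 h × 7 d = 36,190 Wh = 36.19 kWh
dehumidifier: 327 W × 10.3 h × 7 d = 23,577 Wh = 23.58 kWh
desktop computer: 216 W × 12.7 h × 7 d = 19,202 Wh = 19.2 kWh
aquarium pump: 23.6 W × 4.2 h × 7 d = 694 Wh = 0.6938 kWh
Total energy = 134.6 + 36.19 + 23.58 + 19.2 + 0.6938 = 214.3 kWh
Cost = 214.3 kWh × £0.311 = £66.64 ≈ £67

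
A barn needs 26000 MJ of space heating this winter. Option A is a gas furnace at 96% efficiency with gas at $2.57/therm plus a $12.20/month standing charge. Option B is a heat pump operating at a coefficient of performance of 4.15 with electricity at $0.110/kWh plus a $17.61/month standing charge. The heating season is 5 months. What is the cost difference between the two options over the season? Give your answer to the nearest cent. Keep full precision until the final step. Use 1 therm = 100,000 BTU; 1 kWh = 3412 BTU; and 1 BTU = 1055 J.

$441.25

Heat load = 26000 MJ = 26,000,000,000 J / 1055 = 24,644,550 BTU
Gas: input = 24,644,550 / 0.96 = 25,671,406 BTU = 256.7 therm → 256.7 × $2.57 = $659.76; + 5 × $12.20 standing = $720.76
Heat pump: 24,644,550 BTU / 3412 = 7,223 kWh heat; / 4.15 = 1,740 kWh in → × $0.110 = $191.45; + 5 × $17.61 standing = $279.50
Difference = |$720.76 − $279.50| = $441.25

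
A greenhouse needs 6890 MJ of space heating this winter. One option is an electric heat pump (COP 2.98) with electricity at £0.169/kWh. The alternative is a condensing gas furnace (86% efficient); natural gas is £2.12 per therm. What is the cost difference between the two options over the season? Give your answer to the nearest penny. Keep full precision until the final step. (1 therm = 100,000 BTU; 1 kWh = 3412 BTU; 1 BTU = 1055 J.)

Heat load = 6890 MJ = 6,890,000,000 J / 1055 = 6,530,806 BTU
Gas: input = 6,530,806 / 0.86 = 7,593,960 BTU = 75.94 therm → 75.94 × £2.12 = £160.99
Heat pump: 6,530,806 BTU / 3412 = 1,914 kWh heat; / 2.98 = 642.3 kWh in → × £0.169 = £108.55
Difference = |£160.99 − £108.55| = £52.44

£52.44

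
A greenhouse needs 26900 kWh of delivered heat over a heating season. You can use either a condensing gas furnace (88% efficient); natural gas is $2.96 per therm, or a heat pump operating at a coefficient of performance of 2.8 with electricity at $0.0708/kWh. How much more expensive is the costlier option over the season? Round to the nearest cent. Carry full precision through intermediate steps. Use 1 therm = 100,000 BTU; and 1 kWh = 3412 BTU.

Heat load = 26900 kWh × 3412 = 91,782,800 BTU
Gas: input = 91,782,800 / 0.88 = 104,298,636 BTU = 1,043 therm → 1,043 × $2.96 = $3,087.24
Heat pump: 91,782,800 BTU / 3412 = 26,900 kWh heat; / 2.8 = 9,607 kWh in → × $0.0708 = $680.19
Difference = |$3,087.24 − $680.19| = $2,407.05

$2407.05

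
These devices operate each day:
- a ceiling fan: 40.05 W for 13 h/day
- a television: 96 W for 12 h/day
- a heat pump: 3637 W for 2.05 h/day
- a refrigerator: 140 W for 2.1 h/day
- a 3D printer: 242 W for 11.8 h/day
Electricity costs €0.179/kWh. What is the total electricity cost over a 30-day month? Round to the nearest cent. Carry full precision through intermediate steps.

ceiling fan: 40.05 W × 13 h × 30 d = 15,620 Wh = 15.62 kWh
television: 96 W × 12 h × 30 d = 34,560 Wh = 34.56 kWh
heat pump: 3637 W × 2.05 h × 30 d = 223,675 Wh = 223.7 kWh
refrigerator: 140 W × 2.1 h × 30 d = 8,820 Wh = 8.82 kWh
3D printer: 242 W × 11.8 h × 30 d = 85,668 Wh = 85.67 kWh
Total energy = 15.62 + 34.56 + 223.7 + 8.82 + 85.67 = 368.3 kWh
Cost = 368.3 kWh × €0.179 = €65.93

€65.93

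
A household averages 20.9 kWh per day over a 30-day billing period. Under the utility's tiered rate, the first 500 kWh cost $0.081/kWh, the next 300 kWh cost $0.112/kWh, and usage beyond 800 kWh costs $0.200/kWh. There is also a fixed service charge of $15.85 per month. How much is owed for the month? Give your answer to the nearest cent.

$70.57

Usage = 20.9 kWh/day × 30 days = 627 kWh
First 500 kWh × $0.081 = $40.50
Next 127 kWh × $0.112 = $14.22
Remaining tier: 0 kWh (not reached)
Energy charge = $54.72; + service $15.85 = $70.57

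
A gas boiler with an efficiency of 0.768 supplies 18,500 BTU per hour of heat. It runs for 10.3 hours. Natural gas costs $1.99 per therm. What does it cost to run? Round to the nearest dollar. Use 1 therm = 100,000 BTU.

Heat delivered = 18,500 BTU/h × 10.3 h = 190,550 BTU
Gas input = 190,550 / 0.768 = 248,112 BTU
= 248,112 / 100,000 = 2.481 therm
Cost = 2.481 × $1.99/therm = $4.94 ≈ $5

$5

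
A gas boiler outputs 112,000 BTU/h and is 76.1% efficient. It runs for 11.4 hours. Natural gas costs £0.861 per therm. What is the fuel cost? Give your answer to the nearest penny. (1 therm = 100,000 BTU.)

£14.45

Heat delivered = 112,000 BTU/h × 11.4 h = 1,276,800 BTU
Gas input = 1,276,800 / 0.761 = 1,677,792 BTU
= 1,677,792 / 100,000 = 16.78 therm
Cost = 16.78 × £0.861/therm = £14.45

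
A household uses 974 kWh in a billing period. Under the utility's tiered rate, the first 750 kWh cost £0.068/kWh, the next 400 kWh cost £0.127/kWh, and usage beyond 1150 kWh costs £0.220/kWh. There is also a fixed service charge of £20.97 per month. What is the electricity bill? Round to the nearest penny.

First 750 kWh × £0.068 = £51.00
Next 224 kWh × £0.127 = £28.45
Remaining tier: 0 kWh (not reached)
Energy charge = £79.45; + service £20.97 = £100.42

£100.42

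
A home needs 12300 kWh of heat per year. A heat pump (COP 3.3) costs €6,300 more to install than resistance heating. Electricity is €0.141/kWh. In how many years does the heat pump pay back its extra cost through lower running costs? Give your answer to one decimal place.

Resistance: 12300 kWh × €0.141 = €1,734.30/yr
Heat pump: 12300 / 3.3 = 3727 kWh in → × €0.141 = €525.55/yr
Annual savings = €1,208.75
Payback = €6,300 / €1,208.75 = 5.21 years

5.2 years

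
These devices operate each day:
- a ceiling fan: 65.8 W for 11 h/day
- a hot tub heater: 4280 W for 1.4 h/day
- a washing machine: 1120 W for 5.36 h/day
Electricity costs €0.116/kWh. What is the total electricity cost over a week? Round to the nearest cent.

€10.33

ceiling fan: 65.8 W × 11 h × 7 d = 5,067 Wh = 5.067 kWh
hot tub heater: 4280 W × 1.4 h × 7 d = 41,944 Wh = 41.94 kWh
washing machine: 1120 W × 5.36 h × 7 d = 42,022 Wh = 42.02 kWh
Total energy = 5.067 + 41.94 + 42.02 = 89.03 kWh
Cost = 89.03 kWh × €0.116 = €10.33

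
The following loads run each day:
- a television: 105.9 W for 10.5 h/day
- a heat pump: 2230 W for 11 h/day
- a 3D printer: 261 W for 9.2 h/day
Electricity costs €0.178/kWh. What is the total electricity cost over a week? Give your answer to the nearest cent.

€34.94

television: 105.9 W × 10.5 h × 7 d = 7,784 Wh = 7.784 kWh
heat pump: 2230 W × 11 h × 7 d = 171,710 Wh = 171.7 kWh
3D printer: 261 W × 9.2 h × 7 d = 16,808 Wh = 16.81 kWh
Total energy = 7.784 + 171.7 + 16.81 = 196.3 kWh
Cost = 196.3 kWh × €0.178 = €34.94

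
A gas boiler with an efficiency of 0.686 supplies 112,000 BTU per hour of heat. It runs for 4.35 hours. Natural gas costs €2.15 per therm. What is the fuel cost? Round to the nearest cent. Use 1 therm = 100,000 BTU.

€15.27

Heat delivered = 112,000 BTU/h × 4.35 h = 487,200 BTU
Gas input = 487,200 / 0.686 = 710,204 BTU
= 710,204 / 100,000 = 7.102 therm
Cost = 7.102 × €2.15/therm = €15.27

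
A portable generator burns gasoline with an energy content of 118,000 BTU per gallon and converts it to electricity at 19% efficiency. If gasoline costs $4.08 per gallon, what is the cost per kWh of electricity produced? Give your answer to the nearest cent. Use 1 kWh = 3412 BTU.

Electrical output per gallon = 118,000 BTU × 0.19 / 3412 BTU/kWh = 6.571 kWh
Cost per kWh = $4.08 / 6.571 kWh = $0.621

$0.62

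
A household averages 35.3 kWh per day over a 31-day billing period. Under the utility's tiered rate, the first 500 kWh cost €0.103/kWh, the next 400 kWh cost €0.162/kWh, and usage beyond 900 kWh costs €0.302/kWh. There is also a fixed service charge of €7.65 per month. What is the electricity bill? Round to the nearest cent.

Usage = 35.3 kWh/day × 31 days = 1094.3 kWh
First 500 kWh × €0.103 = €51.50
Next 400 kWh × €0.162 = €64.80
Remaining 194.3 kWh × €0.302 = €58.68
Energy charge = €174.98; + service €7.65 = €182.63

€182.63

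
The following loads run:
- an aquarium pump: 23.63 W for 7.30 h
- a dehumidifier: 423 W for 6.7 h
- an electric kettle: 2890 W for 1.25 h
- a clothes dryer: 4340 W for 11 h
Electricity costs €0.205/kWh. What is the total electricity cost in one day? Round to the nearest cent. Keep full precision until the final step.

aquarium pump: 23.63 W × 7.30 h = 172 Wh = 0.1725 kWh
dehumidifier: 423 W × 6.7 h = 2,834 Wh = 2.834 kWh
electric kettle: 2890 W × 1.25 h = 3,612 Wh = 3.612 kWh
clothes dryer: 4340 W × 11 h = 47,740 Wh = 47.74 kWh
Total energy = 0.1725 + 2.834 + 3.612 + 47.74 = 54.36 kWh
Cost = 54.36 kWh × €0.205 = €11.14

€11.14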